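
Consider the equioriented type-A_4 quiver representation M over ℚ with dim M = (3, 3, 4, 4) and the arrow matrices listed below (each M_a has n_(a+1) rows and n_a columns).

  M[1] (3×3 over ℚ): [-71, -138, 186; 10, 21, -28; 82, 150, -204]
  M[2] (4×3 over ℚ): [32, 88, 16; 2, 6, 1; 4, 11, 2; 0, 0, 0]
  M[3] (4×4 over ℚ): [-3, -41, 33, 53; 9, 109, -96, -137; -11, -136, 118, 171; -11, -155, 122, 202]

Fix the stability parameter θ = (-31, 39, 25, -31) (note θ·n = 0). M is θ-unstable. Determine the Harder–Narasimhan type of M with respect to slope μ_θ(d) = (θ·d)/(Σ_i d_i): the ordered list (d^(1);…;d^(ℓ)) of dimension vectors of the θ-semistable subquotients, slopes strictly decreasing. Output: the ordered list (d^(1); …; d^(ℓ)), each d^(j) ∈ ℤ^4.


Via rank(M_{q-1}∘⋯∘M_p): M ≅ I[1,1], I[1,2], I[1,4], I[2,4], I[3,4]^2.
μ_θ-semistable layers: μ^(1)=39; μ^(2)=11; μ^(3)=-3; μ^(4)=-31

((0, 1, 0, 0); (0, 2, 2, 2); (0, 0, 2, 2); (3, 0, 0, 0))


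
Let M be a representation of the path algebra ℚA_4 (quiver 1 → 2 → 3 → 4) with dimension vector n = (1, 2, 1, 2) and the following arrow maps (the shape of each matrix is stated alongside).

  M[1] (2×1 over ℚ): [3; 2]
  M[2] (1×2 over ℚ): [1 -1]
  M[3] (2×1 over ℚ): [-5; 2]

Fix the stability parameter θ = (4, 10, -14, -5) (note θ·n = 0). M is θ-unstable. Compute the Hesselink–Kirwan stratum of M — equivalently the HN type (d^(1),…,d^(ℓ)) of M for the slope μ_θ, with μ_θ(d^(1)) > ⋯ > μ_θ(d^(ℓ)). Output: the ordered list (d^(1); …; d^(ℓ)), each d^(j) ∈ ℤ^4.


Via rank(M_{q-1}∘⋯∘M_p): M ≅ I[1,4], I[2,2], I[4,4].
μ_θ-semistable layers: μ^(1)=10; μ^(2)=-5/4; μ^(3)=-5

((0, 1, 0, 0); (1, 1, 1, 1); (0, 0, 0, 1))


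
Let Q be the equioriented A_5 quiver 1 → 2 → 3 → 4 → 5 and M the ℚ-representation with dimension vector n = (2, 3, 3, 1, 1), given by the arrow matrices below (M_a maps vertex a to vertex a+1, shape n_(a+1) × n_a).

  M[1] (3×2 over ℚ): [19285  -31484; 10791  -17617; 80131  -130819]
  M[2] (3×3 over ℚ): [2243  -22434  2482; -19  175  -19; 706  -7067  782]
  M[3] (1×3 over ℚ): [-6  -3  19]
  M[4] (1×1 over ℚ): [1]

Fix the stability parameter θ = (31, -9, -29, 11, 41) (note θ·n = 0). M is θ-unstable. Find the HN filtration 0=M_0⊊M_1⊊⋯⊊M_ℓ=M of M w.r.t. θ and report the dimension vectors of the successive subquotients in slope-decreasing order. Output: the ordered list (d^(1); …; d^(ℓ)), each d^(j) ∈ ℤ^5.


Barcode: M ≅ I[1,3], I[1,5], I[2,3]. HN layers by μ_θ (4 steps, strictly decreasing):
  μ^(1)=41; μ^(2)=11; μ^(3)=-7/3; μ^(4)=-19

((0, 0, 0, 0, 1); (0, 0, 0, 1, 0); (2, 2, 2, 0, 0); (0, 1, 1, 0, 0))


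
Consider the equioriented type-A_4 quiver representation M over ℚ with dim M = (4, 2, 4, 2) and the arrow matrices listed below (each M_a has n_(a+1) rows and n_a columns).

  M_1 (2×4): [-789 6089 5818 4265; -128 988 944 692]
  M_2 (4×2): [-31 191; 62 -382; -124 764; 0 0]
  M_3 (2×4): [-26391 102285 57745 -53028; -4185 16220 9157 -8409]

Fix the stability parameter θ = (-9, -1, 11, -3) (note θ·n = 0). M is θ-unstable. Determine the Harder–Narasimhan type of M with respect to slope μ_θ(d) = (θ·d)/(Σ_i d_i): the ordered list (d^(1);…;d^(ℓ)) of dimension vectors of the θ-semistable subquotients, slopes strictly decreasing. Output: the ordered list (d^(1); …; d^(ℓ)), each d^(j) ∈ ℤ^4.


Interval decomposition of M: I[1,1]^2, I[1,2], I[1,4], I[3,3]^2, I[3,4].
HN type (ℓ=4): μ^(1)=11; μ^(2)=4; μ^(3)=-1; μ^(4)=-9

((0, 0, 2, 0); (0, 0, 2, 2); (0, 2, 0, 0); (4, 0, 0, 0))


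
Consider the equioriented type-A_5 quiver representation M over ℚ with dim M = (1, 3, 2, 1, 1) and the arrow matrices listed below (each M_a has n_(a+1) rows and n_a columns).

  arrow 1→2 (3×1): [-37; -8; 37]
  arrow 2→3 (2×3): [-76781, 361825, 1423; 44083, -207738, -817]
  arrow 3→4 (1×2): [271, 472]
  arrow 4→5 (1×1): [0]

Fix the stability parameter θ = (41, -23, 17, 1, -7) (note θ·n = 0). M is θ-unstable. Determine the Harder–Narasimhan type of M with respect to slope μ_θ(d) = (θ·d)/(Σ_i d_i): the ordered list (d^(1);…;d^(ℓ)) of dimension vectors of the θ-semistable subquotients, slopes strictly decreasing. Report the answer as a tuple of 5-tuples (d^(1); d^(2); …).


Via rank(M_{q-1}∘⋯∘M_p): M ≅ I[1,4], I[2,2], I[2,3], I[5,5].
μ_θ-semistable layers: μ^(1)=17; μ^(2)=9; μ^(3)=-7; μ^(4)=-23

((0, 0, 1, 0, 0); (1, 1, 1, 1, 0); (0, 0, 0, 0, 1); (0, 2, 0, 0, 0))


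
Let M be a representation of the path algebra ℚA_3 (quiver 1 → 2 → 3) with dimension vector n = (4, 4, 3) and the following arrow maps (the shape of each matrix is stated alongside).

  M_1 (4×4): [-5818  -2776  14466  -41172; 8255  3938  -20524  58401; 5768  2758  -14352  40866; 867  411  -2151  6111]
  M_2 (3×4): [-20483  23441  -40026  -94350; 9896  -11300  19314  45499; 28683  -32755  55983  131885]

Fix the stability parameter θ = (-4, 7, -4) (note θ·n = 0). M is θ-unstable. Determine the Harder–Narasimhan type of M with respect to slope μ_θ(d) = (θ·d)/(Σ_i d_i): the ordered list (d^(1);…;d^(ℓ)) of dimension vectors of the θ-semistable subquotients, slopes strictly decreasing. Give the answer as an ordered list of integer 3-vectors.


Barcode: M ≅ I[1,1], I[1,3]^3, I[2,2]. HN layers by μ_θ (3 steps, strictly decreasing):
  μ^(1)=7; μ^(2)=3/2; μ^(3)=-4

((0, 1, 0); (0, 3, 3); (4, 0, 0))


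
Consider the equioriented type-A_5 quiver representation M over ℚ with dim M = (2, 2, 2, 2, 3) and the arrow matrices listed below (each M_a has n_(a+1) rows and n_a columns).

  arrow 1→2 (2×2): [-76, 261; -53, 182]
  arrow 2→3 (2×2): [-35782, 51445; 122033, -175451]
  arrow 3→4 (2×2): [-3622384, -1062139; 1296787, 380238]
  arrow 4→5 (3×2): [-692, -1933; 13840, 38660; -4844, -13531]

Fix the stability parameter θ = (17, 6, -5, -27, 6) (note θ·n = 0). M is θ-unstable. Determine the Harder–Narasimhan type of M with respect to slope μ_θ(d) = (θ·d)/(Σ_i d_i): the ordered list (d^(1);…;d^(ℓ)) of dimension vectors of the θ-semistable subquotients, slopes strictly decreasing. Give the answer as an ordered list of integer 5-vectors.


Via rank(M_{q-1}∘⋯∘M_p): M ≅ I[1,4], I[1,5], I[5,5]^2.
μ_θ-semistable layers: μ^(1)=6; μ^(2)=-9/4

((0, 0, 0, 0, 3); (2, 2, 2, 2, 0))


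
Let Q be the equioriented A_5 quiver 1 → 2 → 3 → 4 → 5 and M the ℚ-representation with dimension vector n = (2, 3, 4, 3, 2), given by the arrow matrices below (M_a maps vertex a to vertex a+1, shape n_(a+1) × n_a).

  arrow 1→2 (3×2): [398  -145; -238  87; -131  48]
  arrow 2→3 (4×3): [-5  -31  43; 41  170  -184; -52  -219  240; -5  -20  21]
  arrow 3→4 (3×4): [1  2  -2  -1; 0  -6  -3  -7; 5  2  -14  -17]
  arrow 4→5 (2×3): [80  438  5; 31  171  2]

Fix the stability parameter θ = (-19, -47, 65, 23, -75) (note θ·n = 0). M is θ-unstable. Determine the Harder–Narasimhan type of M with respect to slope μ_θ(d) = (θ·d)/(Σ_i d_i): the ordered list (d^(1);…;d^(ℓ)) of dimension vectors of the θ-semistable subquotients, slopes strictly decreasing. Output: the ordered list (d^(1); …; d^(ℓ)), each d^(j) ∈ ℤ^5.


Barcode: M ≅ I[1,5]^2, I[2,4], I[3,3]. HN layers by μ_θ (5 steps, strictly decreasing):
  μ^(1)=65; μ^(2)=44; μ^(3)=13/3; μ^(4)=-33; μ^(5)=-47

((0, 0, 1, 0, 0); (0, 0, 1, 1, 0); (0, 0, 2, 2, 2); (2, 2, 0, 0, 0); (0, 1, 0, 0, 0))


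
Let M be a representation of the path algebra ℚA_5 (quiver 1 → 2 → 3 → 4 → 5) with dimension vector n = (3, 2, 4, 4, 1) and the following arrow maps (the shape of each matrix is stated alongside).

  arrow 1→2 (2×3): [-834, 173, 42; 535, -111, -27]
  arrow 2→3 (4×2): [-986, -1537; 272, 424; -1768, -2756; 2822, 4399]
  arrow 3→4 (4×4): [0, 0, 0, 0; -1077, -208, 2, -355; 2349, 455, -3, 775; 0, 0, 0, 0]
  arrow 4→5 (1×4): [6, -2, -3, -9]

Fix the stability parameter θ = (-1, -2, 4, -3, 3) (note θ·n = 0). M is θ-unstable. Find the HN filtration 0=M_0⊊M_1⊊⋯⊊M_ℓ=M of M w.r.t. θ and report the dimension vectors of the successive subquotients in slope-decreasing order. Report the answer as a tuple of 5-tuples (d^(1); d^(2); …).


Interval decomposition of M: I[1,1], I[1,2], I[1,3], I[3,3], I[3,4], I[3,5], I[4,4]^2.
HN type (ℓ=6): μ^(1)=4; μ^(2)=3; μ^(3)=1/2; μ^(4)=-1; μ^(5)=-3/2; μ^(6)=-3

((0, 0, 2, 0, 0); (0, 0, 0, 0, 1); (0, 0, 2, 2, 0); (1, 0, 0, 0, 0); (2, 2, 0, 0, 0); (0, 0, 0, 2, 0))


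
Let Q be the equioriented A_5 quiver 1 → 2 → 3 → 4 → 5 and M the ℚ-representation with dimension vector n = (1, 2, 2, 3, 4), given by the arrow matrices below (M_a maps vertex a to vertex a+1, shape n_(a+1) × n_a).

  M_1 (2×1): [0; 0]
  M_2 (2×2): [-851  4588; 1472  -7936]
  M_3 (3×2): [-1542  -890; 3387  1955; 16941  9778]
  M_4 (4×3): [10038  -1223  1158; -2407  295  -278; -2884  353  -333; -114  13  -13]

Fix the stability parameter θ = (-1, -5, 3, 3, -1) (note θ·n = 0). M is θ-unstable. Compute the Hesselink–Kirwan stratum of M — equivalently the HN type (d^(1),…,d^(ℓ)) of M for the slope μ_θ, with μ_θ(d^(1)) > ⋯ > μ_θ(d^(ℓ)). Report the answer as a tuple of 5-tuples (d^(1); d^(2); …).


Barcode: M ≅ I[1,1], I[2,2], I[2,5], I[3,5], I[4,5], I[5,5]. HN layers by μ_θ (4 steps, strictly decreasing):
  μ^(1)=5/3; μ^(2)=1; μ^(3)=-1; μ^(4)=-5

((0, 0, 2, 2, 2); (0, 0, 0, 1, 1); (1, 0, 0, 0, 1); (0, 2, 0, 0, 0))


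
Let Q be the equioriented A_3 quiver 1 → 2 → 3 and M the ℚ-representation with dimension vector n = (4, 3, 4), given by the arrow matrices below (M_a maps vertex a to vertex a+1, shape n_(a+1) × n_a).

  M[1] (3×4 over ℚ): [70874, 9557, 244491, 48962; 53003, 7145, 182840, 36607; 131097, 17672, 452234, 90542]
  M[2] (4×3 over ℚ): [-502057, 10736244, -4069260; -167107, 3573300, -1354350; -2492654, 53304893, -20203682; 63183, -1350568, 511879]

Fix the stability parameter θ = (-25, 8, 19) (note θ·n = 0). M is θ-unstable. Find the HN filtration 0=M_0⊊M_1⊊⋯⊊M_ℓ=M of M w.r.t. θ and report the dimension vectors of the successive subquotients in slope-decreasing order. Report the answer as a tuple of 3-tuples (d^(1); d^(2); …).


Via rank(M_{q-1}∘⋯∘M_p): M ≅ I[1,1], I[1,3]^3, I[3,3].
μ_θ-semistable layers: μ^(1)=19; μ^(2)=8; μ^(3)=-25

((0, 0, 4); (0, 3, 0); (4, 0, 0))


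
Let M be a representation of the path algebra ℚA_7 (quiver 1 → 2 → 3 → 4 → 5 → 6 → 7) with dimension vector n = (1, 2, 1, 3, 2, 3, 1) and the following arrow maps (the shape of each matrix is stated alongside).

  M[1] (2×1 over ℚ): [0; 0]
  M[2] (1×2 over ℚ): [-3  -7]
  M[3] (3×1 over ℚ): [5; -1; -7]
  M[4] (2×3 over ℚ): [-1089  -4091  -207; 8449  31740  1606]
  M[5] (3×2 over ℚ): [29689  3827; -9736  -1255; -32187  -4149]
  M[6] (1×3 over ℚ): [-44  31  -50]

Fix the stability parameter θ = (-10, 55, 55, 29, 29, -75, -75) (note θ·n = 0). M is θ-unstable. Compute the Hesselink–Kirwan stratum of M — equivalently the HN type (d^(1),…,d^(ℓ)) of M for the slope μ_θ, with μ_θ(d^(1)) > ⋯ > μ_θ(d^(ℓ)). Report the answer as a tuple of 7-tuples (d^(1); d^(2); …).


Interval decomposition of M: I[1,1], I[2,2], I[2,7], I[4,4], I[4,6], I[6,6].
HN type (ℓ=6): μ^(1)=55; μ^(2)=29; μ^(3)=3; μ^(4)=-17/3; μ^(5)=-10; μ^(6)=-75

((0, 1, 0, 0, 0, 0, 0); (0, 0, 0, 1, 0, 0, 0); (0, 1, 1, 1, 1, 1, 1); (0, 0, 0, 1, 1, 1, 0); (1, 0, 0, 0, 0, 0, 0); (0, 0, 0, 0, 0, 1, 0))


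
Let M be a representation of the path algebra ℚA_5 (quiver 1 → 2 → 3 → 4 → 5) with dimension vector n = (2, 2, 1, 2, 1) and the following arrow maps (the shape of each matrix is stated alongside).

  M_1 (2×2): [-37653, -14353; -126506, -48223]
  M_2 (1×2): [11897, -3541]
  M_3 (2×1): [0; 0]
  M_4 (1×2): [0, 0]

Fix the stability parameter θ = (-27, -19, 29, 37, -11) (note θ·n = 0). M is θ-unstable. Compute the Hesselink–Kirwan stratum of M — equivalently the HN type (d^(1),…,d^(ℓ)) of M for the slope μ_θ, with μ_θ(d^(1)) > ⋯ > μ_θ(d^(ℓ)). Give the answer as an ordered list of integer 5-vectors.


Via rank(M_{q-1}∘⋯∘M_p): M ≅ I[1,2], I[1,3], I[4,4]^2, I[5,5].
μ_θ-semistable layers: μ^(1)=37; μ^(2)=29; μ^(3)=-11; μ^(4)=-19; μ^(5)=-27

((0, 0, 0, 2, 0); (0, 0, 1, 0, 0); (0, 0, 0, 0, 1); (0, 2, 0, 0, 0); (2, 0, 0, 0, 0))


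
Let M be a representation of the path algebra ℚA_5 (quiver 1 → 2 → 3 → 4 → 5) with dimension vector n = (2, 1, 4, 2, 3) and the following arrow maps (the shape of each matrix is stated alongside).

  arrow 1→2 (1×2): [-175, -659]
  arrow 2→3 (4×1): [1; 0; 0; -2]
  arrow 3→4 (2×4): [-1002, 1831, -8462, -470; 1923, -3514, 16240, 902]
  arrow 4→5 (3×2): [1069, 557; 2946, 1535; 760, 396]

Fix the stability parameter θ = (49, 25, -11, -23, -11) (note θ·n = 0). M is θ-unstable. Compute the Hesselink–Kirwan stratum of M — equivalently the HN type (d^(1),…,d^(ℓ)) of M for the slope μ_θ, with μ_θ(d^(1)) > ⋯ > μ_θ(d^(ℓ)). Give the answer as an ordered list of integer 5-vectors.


Interval decomposition of M: I[1,1], I[1,5], I[3,3]^2, I[3,5], I[5,5].
HN type (ℓ=4): μ^(1)=49; μ^(2)=29/5; μ^(3)=-11; μ^(4)=-17

((1, 0, 0, 0, 0); (1, 1, 1, 1, 1); (0, 0, 2, 0, 2); (0, 0, 1, 1, 0))


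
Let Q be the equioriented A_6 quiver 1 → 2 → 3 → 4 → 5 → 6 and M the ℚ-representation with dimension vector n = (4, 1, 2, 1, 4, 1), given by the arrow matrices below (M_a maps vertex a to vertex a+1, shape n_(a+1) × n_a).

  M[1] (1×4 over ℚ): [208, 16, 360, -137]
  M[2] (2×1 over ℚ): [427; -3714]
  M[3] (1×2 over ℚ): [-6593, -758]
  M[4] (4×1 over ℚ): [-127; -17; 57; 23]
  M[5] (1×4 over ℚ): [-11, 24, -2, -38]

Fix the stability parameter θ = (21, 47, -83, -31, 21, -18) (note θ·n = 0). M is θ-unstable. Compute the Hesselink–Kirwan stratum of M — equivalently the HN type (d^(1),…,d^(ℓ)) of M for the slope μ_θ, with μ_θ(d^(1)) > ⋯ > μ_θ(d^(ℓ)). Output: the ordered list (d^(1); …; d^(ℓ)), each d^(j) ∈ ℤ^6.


Via rank(M_{q-1}∘⋯∘M_p): M ≅ I[1,1]^3, I[1,6], I[3,3], I[5,5]^3.
μ_θ-semistable layers: μ^(1)=21; μ^(2)=3/2; μ^(3)=-23/2; μ^(4)=-83

((3, 0, 0, 0, 3, 0); (0, 0, 0, 0, 1, 1); (1, 1, 1, 1, 0, 0); (0, 0, 1, 0, 0, 0))


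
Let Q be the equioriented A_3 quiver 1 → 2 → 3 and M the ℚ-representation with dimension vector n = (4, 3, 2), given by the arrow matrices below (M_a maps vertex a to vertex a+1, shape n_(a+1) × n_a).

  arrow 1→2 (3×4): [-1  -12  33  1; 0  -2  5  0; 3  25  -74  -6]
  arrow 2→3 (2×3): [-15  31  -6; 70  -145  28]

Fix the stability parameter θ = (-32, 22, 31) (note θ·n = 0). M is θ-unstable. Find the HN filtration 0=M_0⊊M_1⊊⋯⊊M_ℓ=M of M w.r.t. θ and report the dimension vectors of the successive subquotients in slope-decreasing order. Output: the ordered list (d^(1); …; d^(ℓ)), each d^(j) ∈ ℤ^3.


Via rank(M_{q-1}∘⋯∘M_p): M ≅ I[1,1], I[1,2], I[1,3]^2.
μ_θ-semistable layers: μ^(1)=31; μ^(2)=22; μ^(3)=-32

((0, 0, 2); (0, 3, 0); (4, 0, 0))


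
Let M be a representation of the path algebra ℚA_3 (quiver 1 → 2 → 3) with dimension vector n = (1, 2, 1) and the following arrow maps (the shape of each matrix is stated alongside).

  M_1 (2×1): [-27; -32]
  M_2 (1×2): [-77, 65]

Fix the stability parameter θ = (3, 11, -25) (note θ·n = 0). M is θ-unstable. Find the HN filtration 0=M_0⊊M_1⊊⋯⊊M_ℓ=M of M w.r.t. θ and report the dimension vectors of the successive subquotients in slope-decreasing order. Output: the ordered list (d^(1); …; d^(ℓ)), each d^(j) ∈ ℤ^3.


Interval decomposition of M: I[1,3], I[2,2].
HN type (ℓ=2): μ^(1)=11; μ^(2)=-11/3

((0, 1, 0); (1, 1, 1))


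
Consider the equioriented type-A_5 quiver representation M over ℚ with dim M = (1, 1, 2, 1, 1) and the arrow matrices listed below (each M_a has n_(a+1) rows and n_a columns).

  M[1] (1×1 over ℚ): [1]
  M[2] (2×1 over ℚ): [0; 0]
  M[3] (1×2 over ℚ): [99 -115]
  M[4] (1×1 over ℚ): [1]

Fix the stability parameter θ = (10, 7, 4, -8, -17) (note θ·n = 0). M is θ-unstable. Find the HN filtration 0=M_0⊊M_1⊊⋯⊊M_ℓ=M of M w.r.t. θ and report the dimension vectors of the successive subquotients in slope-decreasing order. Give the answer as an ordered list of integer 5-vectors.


Via rank(M_{q-1}∘⋯∘M_p): M ≅ I[1,2], I[3,3], I[3,5].
μ_θ-semistable layers: μ^(1)=17/2; μ^(2)=4; μ^(3)=-7

((1, 1, 0, 0, 0); (0, 0, 1, 0, 0); (0, 0, 1, 1, 1))


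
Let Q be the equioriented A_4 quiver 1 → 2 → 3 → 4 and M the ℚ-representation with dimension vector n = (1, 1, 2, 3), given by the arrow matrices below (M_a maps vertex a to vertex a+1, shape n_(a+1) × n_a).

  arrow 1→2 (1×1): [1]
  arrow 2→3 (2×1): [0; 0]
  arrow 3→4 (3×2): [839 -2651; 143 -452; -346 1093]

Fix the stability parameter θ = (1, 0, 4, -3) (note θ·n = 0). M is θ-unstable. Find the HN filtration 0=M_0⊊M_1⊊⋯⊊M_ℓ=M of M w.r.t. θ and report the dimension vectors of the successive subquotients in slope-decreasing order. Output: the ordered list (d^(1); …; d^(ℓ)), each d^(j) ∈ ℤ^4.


Interval decomposition of M: I[1,2], I[3,4]^2, I[4,4].
HN type (ℓ=2): μ^(1)=1/2; μ^(2)=-3

((1, 1, 2, 2); (0, 0, 0, 1))


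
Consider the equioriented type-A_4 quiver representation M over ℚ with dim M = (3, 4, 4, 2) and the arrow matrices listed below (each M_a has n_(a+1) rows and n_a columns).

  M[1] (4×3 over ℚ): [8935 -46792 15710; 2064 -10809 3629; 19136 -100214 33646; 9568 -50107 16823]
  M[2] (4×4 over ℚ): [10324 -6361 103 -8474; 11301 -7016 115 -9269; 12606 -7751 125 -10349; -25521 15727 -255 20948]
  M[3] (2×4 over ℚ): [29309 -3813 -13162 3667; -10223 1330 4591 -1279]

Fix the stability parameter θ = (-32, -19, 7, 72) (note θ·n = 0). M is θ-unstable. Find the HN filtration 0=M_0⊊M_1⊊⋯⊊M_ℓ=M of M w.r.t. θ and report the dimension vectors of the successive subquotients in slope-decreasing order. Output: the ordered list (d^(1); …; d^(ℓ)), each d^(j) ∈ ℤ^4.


Barcode: M ≅ I[1,1], I[1,4]^2, I[2,3]^2. HN layers by μ_θ (4 steps, strictly decreasing):
  μ^(1)=72; μ^(2)=7; μ^(3)=-19; μ^(4)=-32

((0, 0, 0, 2); (0, 0, 4, 0); (0, 4, 0, 0); (3, 0, 0, 0))


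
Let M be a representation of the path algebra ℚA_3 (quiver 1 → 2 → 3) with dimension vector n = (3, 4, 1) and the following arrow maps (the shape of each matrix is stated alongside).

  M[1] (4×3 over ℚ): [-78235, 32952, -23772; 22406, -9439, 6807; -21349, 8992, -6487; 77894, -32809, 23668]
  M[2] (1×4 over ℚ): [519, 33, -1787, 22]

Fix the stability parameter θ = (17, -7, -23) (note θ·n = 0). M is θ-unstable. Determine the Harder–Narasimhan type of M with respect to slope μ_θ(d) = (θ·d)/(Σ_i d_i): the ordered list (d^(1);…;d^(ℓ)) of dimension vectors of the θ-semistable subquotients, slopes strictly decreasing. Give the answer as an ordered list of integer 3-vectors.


Interval decomposition of M: I[1,2]^2, I[1,3], I[2,2].
HN type (ℓ=3): μ^(1)=5; μ^(2)=-13/3; μ^(3)=-7

((2, 2, 0); (1, 1, 1); (0, 1, 0))


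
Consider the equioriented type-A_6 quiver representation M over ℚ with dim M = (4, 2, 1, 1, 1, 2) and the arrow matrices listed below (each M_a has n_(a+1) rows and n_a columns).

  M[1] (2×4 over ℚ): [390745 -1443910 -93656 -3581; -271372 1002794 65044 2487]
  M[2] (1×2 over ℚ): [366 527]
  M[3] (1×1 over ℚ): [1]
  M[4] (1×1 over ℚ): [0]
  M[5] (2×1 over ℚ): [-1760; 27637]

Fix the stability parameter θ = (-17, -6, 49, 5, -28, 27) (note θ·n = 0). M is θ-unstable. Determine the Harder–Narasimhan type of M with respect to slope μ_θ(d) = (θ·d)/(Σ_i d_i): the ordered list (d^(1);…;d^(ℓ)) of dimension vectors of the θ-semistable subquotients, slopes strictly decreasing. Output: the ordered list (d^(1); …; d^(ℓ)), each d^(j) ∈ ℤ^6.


Via rank(M_{q-1}∘⋯∘M_p): M ≅ I[1,1]^2, I[1,2], I[1,4], I[5,6], I[6,6].
μ_θ-semistable layers: μ^(1)=27; μ^(2)=-6; μ^(3)=-17; μ^(4)=-28

((0, 0, 1, 1, 0, 2); (0, 2, 0, 0, 0, 0); (4, 0, 0, 0, 0, 0); (0, 0, 0, 0, 1, 0))


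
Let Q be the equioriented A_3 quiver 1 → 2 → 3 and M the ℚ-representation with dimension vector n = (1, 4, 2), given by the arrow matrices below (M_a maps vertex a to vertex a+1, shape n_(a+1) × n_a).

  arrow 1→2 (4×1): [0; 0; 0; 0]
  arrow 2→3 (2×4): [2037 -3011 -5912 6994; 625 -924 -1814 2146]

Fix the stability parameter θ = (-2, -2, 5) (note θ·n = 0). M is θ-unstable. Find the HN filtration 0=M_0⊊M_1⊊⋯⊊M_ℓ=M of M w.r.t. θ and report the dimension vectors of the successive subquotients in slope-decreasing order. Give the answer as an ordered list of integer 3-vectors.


Interval decomposition of M: I[1,1], I[2,2]^2, I[2,3]^2.
HN type (ℓ=2): μ^(1)=5; μ^(2)=-2

((0, 0, 2); (1, 4, 0))


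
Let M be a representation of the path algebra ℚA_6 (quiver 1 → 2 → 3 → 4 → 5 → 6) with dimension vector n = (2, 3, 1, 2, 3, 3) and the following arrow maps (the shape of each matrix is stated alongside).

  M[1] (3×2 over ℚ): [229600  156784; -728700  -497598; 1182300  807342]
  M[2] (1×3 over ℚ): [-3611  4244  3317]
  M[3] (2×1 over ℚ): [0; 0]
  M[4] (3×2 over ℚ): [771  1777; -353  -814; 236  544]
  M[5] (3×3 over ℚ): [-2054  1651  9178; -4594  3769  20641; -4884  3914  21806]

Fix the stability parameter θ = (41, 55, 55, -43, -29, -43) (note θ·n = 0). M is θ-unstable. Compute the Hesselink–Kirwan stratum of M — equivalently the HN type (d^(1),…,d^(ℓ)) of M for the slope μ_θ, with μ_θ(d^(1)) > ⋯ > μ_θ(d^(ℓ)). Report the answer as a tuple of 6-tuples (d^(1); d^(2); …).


Via rank(M_{q-1}∘⋯∘M_p): M ≅ I[1,1], I[1,3], I[2,2]^2, I[4,5], I[4,6], I[5,6], I[6,6].
μ_θ-semistable layers: μ^(1)=55; μ^(2)=41; μ^(3)=-29; μ^(4)=-36; μ^(5)=-43

((0, 3, 1, 0, 0, 0); (2, 0, 0, 0, 0, 0); (0, 0, 0, 0, 1, 0); (0, 0, 0, 0, 2, 2); (0, 0, 0, 2, 0, 1))


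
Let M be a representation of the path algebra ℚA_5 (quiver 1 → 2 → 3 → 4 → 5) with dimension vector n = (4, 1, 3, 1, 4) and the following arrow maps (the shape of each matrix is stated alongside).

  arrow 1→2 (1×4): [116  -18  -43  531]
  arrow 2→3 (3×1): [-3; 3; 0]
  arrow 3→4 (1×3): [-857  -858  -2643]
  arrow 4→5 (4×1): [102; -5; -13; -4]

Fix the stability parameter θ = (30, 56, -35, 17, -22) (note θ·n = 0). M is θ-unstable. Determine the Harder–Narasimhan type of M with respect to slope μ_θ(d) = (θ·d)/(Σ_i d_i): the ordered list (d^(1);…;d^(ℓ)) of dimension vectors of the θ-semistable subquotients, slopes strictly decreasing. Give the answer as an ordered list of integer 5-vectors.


Interval decomposition of M: I[1,1]^3, I[1,5], I[3,3]^2, I[5,5]^3.
HN type (ℓ=4): μ^(1)=30; μ^(2)=46/5; μ^(3)=-22; μ^(4)=-35

((3, 0, 0, 0, 0); (1, 1, 1, 1, 1); (0, 0, 0, 0, 3); (0, 0, 2, 0, 0))


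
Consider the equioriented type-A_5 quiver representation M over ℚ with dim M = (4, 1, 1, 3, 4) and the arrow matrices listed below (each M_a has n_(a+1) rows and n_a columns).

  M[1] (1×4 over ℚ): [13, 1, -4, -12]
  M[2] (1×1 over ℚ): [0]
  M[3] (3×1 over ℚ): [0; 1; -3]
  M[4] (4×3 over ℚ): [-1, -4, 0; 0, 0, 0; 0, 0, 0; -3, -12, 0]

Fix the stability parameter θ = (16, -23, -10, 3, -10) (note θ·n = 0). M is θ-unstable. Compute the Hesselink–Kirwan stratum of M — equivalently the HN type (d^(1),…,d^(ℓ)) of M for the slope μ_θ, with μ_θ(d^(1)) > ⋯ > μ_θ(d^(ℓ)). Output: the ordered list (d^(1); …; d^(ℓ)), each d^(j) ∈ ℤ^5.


Via rank(M_{q-1}∘⋯∘M_p): M ≅ I[1,1]^3, I[1,2], I[3,5], I[4,4]^2, I[5,5]^3.
μ_θ-semistable layers: μ^(1)=16; μ^(2)=3; μ^(3)=-7/2; μ^(4)=-10

((3, 0, 0, 0, 0); (0, 0, 0, 2, 0); (1, 1, 0, 1, 1); (0, 0, 1, 0, 3))


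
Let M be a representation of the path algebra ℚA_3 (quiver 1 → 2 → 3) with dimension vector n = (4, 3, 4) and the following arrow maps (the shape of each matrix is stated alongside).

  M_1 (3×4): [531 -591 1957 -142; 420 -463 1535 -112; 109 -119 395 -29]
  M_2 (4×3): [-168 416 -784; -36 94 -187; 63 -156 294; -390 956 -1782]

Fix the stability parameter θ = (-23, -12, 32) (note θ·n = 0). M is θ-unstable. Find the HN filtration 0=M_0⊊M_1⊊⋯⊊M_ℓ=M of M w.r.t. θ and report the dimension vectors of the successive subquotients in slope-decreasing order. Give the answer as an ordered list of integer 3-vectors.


Barcode: M ≅ I[1,1], I[1,2], I[1,3]^2, I[3,3]^2. HN layers by μ_θ (3 steps, strictly decreasing):
  μ^(1)=32; μ^(2)=-12; μ^(3)=-23

((0, 0, 4); (0, 3, 0); (4, 0, 0))


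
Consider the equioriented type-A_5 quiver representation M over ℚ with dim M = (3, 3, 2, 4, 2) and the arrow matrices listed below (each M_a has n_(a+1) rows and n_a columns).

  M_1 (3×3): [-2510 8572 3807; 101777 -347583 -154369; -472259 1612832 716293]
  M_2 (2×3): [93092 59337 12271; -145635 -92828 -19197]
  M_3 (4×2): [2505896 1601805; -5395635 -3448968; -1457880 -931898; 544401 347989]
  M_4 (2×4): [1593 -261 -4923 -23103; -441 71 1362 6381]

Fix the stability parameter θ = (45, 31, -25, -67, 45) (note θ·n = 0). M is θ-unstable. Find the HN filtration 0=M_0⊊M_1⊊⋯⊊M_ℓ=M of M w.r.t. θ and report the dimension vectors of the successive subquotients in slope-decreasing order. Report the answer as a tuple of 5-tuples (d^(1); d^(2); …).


Interval decomposition of M: I[1,2], I[1,4]^2, I[4,5]^2.
HN type (ℓ=4): μ^(1)=45; μ^(2)=38; μ^(3)=-4; μ^(4)=-67

((0, 0, 0, 0, 2); (1, 1, 0, 0, 0); (2, 2, 2, 2, 0); (0, 0, 0, 2, 0))


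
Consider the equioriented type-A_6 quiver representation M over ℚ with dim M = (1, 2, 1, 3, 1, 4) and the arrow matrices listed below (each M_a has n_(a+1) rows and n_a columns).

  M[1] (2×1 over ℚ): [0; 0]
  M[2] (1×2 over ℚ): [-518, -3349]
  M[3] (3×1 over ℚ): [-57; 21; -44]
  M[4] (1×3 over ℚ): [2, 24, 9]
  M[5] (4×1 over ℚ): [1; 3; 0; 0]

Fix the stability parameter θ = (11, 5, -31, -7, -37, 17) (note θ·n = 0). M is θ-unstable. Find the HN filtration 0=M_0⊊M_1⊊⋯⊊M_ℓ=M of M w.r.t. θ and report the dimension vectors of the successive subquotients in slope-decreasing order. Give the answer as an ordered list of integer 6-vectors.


Via rank(M_{q-1}∘⋯∘M_p): M ≅ I[1,1], I[2,2], I[2,6], I[4,4]^2, I[6,6]^3.
μ_θ-semistable layers: μ^(1)=17; μ^(2)=11; μ^(3)=5; μ^(4)=-7; μ^(5)=-35/2

((0, 0, 0, 0, 0, 4); (1, 0, 0, 0, 0, 0); (0, 1, 0, 0, 0, 0); (0, 0, 0, 2, 0, 0); (0, 1, 1, 1, 1, 0))


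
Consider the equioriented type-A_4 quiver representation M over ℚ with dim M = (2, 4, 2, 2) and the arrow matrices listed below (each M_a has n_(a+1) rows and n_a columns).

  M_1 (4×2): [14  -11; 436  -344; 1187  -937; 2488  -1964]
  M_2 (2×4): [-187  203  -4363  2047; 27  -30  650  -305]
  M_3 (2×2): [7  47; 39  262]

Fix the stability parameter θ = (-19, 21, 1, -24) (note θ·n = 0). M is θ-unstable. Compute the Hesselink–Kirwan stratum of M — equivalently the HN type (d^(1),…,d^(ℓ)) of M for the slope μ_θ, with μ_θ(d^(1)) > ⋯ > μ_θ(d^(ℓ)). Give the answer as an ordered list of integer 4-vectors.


Barcode: M ≅ I[1,4]^2, I[2,2]^2. HN layers by μ_θ (3 steps, strictly decreasing):
  μ^(1)=21; μ^(2)=-2/3; μ^(3)=-19

((0, 2, 0, 0); (0, 2, 2, 2); (2, 0, 0, 0))


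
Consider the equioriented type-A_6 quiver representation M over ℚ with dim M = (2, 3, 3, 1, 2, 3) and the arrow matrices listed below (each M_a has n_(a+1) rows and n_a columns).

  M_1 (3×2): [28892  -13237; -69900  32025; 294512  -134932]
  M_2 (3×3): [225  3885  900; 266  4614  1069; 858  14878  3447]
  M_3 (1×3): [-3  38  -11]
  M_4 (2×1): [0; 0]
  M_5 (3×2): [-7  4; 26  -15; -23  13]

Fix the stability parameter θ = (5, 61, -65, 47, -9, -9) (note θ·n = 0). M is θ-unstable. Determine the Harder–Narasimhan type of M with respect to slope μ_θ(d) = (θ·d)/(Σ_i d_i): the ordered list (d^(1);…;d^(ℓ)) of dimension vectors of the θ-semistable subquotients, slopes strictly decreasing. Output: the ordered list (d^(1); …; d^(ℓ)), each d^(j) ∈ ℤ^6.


Via rank(M_{q-1}∘⋯∘M_p): M ≅ I[1,1], I[1,2], I[2,3], I[2,4], I[3,3], I[5,6]^2, I[6,6].
μ_θ-semistable layers: μ^(1)=61; μ^(2)=47; μ^(3)=5; μ^(4)=-2; μ^(5)=-9; μ^(6)=-65

((0, 1, 0, 0, 0, 0); (0, 0, 0, 1, 0, 0); (2, 0, 0, 0, 0, 0); (0, 2, 2, 0, 0, 0); (0, 0, 0, 0, 2, 3); (0, 0, 1, 0, 0, 0))


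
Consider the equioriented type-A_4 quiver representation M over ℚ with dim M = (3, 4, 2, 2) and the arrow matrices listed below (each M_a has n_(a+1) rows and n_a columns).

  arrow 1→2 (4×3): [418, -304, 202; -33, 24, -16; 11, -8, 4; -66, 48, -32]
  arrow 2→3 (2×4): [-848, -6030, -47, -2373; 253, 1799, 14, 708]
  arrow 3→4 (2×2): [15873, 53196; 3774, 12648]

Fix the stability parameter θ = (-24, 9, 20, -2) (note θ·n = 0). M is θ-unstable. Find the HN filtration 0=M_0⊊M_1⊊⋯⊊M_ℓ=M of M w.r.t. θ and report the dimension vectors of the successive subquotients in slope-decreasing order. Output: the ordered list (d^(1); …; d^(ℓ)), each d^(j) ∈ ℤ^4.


Via rank(M_{q-1}∘⋯∘M_p): M ≅ I[1,1], I[1,3], I[1,4], I[2,2]^2, I[4,4].
μ_θ-semistable layers: μ^(1)=20; μ^(2)=9; μ^(3)=-2; μ^(4)=-24

((0, 0, 1, 0); (0, 4, 1, 1); (0, 0, 0, 1); (3, 0, 0, 0))


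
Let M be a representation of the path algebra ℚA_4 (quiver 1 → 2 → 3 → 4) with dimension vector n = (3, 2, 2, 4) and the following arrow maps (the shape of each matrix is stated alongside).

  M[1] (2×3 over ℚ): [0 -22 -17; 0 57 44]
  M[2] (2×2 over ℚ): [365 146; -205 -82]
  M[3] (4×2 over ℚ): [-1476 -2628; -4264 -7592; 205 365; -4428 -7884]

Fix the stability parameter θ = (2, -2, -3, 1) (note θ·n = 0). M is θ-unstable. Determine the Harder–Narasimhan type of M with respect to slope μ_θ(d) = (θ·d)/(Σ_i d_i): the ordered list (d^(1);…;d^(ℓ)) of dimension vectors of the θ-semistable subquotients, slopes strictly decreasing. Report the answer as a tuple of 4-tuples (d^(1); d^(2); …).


Via rank(M_{q-1}∘⋯∘M_p): M ≅ I[1,1], I[1,2], I[1,3], I[3,4], I[4,4]^3.
μ_θ-semistable layers: μ^(1)=2; μ^(2)=1; μ^(3)=0; μ^(4)=-1; μ^(5)=-3

((1, 0, 0, 0); (0, 0, 0, 4); (1, 1, 0, 0); (1, 1, 1, 0); (0, 0, 1, 0))


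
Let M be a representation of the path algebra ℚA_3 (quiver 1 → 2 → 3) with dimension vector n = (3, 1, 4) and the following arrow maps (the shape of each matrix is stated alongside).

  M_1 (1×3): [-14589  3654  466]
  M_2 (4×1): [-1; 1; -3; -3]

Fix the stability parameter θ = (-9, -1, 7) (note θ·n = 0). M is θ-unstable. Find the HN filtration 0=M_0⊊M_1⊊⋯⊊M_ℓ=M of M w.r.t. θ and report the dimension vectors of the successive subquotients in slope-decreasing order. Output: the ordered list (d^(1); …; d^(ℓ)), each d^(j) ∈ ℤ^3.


Via rank(M_{q-1}∘⋯∘M_p): M ≅ I[1,1]^2, I[1,3], I[3,3]^3.
μ_θ-semistable layers: μ^(1)=7; μ^(2)=-1; μ^(3)=-9

((0, 0, 4); (0, 1, 0); (3, 0, 0))


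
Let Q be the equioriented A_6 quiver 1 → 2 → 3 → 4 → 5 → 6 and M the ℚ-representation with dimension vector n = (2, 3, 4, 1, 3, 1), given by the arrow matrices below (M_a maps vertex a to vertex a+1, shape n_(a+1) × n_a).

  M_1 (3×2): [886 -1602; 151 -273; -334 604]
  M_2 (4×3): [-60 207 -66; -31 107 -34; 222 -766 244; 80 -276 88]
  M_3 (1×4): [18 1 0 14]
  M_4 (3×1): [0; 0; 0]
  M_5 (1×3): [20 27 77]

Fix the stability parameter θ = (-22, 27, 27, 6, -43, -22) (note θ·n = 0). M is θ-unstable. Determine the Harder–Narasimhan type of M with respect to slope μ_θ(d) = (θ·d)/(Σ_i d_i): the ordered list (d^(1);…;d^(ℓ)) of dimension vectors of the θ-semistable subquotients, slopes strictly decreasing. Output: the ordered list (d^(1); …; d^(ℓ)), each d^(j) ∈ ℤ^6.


Barcode: M ≅ I[1,2], I[1,4], I[2,3], I[3,3]^2, I[5,5]^2, I[5,6]. HN layers by μ_θ (4 steps, strictly decreasing):
  μ^(1)=27; μ^(2)=20; μ^(3)=-22; μ^(4)=-43

((0, 2, 3, 0, 0, 0); (0, 1, 1, 1, 0, 0); (2, 0, 0, 0, 0, 1); (0, 0, 0, 0, 3, 0))


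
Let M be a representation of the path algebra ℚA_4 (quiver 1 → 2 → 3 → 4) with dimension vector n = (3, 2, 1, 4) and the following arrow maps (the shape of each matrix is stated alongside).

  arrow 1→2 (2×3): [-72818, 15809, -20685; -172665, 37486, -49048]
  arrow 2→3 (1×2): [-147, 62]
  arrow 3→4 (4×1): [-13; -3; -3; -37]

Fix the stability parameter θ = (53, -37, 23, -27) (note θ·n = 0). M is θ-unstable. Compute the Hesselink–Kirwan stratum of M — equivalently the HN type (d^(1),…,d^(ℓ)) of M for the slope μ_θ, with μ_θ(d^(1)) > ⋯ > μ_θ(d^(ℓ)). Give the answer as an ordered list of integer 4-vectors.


Interval decomposition of M: I[1,1], I[1,2], I[1,4], I[4,4]^3.
HN type (ℓ=4): μ^(1)=53; μ^(2)=8; μ^(3)=3; μ^(4)=-27

((1, 0, 0, 0); (1, 1, 0, 0); (1, 1, 1, 1); (0, 0, 0, 3))


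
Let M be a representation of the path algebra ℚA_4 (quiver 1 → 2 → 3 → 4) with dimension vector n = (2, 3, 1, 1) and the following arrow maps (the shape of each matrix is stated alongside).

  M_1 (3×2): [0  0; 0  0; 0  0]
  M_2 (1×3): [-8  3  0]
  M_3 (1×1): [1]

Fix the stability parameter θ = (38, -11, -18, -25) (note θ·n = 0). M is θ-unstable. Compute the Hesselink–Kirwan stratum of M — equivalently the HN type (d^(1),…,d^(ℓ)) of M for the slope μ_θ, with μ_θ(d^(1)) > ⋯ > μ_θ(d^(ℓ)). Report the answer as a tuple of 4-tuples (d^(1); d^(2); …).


Interval decomposition of M: I[1,1]^2, I[2,2]^2, I[2,4].
HN type (ℓ=3): μ^(1)=38; μ^(2)=-11; μ^(3)=-18

((2, 0, 0, 0); (0, 2, 0, 0); (0, 1, 1, 1))


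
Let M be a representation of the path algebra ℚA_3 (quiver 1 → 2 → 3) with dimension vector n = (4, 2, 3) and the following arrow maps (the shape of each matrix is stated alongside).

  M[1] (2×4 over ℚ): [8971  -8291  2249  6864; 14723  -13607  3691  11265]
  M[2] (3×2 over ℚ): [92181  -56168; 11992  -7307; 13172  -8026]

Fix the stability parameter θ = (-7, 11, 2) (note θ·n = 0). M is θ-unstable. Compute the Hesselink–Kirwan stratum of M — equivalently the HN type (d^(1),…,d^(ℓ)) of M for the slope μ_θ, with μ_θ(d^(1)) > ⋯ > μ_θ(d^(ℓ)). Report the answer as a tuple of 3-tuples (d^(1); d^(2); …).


Via rank(M_{q-1}∘⋯∘M_p): M ≅ I[1,1]^2, I[1,3]^2, I[3,3].
μ_θ-semistable layers: μ^(1)=13/2; μ^(2)=2; μ^(3)=-7

((0, 2, 2); (0, 0, 1); (4, 0, 0))


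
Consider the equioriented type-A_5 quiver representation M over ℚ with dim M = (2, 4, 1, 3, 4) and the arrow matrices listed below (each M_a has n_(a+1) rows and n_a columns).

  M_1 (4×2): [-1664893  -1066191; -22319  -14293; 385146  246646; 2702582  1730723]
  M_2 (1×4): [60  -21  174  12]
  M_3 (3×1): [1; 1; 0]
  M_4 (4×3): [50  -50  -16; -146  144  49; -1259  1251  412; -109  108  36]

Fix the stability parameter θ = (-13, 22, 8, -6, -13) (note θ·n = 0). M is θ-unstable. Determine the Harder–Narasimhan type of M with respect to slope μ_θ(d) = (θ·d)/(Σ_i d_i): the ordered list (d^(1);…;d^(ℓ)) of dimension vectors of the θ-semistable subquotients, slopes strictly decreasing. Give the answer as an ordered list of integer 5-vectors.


Via rank(M_{q-1}∘⋯∘M_p): M ≅ I[1,2], I[1,5], I[2,2]^2, I[4,5]^2, I[5,5].
μ_θ-semistable layers: μ^(1)=22; μ^(2)=11/4; μ^(3)=-19/2; μ^(4)=-13

((0, 3, 0, 0, 0); (0, 1, 1, 1, 1); (0, 0, 0, 2, 2); (2, 0, 0, 0, 1))


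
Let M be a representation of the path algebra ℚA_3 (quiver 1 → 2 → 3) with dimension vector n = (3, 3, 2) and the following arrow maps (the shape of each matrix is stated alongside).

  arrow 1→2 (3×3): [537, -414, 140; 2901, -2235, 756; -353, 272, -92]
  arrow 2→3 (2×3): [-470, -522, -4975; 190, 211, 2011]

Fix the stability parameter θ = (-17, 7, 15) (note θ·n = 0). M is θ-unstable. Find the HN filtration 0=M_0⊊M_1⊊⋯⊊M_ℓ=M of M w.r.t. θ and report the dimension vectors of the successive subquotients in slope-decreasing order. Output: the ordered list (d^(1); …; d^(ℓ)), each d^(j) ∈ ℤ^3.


Via rank(M_{q-1}∘⋯∘M_p): M ≅ I[1,1], I[1,3]^2, I[2,2].
μ_θ-semistable layers: μ^(1)=15; μ^(2)=7; μ^(3)=-17

((0, 0, 2); (0, 3, 0); (3, 0, 0))


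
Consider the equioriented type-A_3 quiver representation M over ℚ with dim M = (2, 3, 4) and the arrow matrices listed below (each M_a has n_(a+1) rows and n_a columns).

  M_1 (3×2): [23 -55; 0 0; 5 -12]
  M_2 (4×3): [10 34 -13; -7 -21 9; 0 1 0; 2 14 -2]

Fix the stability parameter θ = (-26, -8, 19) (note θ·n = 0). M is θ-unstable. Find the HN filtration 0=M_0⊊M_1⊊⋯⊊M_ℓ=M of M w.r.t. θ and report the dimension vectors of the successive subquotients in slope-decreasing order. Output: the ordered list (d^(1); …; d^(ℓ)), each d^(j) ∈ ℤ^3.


Interval decomposition of M: I[1,3]^2, I[2,3], I[3,3].
HN type (ℓ=3): μ^(1)=19; μ^(2)=-8; μ^(3)=-26

((0, 0, 4); (0, 3, 0); (2, 0, 0))


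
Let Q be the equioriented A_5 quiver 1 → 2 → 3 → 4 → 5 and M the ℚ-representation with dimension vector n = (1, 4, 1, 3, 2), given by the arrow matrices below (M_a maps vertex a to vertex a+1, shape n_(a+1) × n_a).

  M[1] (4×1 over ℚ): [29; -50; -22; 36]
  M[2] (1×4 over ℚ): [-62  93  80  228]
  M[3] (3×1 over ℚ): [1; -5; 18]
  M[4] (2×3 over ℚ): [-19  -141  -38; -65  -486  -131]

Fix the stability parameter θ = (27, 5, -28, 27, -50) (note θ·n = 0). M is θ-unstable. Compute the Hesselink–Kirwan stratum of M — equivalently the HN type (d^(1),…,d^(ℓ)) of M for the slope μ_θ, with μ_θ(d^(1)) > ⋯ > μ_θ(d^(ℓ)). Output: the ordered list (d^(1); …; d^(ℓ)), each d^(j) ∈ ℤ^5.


Via rank(M_{q-1}∘⋯∘M_p): M ≅ I[1,2], I[2,2]^2, I[2,5], I[4,4], I[4,5].
μ_θ-semistable layers: μ^(1)=27; μ^(2)=16; μ^(3)=5; μ^(4)=-23/2

((0, 0, 0, 1, 0); (1, 1, 0, 0, 0); (0, 2, 0, 0, 0); (0, 1, 1, 2, 2))


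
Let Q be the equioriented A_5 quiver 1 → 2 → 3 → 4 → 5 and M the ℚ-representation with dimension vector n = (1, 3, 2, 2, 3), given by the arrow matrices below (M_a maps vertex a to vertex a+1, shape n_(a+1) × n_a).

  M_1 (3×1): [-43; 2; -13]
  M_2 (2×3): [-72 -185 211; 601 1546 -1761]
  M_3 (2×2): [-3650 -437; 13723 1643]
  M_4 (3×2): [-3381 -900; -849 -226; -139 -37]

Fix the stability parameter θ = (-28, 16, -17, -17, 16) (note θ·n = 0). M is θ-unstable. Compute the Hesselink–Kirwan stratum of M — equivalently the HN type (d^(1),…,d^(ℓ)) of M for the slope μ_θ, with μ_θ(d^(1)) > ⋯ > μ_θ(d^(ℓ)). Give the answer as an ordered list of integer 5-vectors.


Barcode: M ≅ I[1,5], I[2,2], I[2,5], I[5,5]. HN layers by μ_θ (3 steps, strictly decreasing):
  μ^(1)=16; μ^(2)=-6; μ^(3)=-28

((0, 1, 0, 0, 3); (0, 2, 2, 2, 0); (1, 0, 0, 0, 0))


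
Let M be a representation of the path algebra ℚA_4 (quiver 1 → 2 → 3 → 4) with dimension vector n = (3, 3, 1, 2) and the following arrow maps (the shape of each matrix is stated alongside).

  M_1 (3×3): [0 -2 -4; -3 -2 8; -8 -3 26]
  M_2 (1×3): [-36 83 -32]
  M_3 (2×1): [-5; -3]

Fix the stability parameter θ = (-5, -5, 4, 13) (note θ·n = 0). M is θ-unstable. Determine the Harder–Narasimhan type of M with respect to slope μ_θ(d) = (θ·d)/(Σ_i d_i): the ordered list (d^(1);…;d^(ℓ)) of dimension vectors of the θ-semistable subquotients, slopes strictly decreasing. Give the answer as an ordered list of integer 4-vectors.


Interval decomposition of M: I[1,1], I[1,2], I[1,4], I[2,2], I[4,4].
HN type (ℓ=3): μ^(1)=13; μ^(2)=4; μ^(3)=-5

((0, 0, 0, 2); (0, 0, 1, 0); (3, 3, 0, 0))


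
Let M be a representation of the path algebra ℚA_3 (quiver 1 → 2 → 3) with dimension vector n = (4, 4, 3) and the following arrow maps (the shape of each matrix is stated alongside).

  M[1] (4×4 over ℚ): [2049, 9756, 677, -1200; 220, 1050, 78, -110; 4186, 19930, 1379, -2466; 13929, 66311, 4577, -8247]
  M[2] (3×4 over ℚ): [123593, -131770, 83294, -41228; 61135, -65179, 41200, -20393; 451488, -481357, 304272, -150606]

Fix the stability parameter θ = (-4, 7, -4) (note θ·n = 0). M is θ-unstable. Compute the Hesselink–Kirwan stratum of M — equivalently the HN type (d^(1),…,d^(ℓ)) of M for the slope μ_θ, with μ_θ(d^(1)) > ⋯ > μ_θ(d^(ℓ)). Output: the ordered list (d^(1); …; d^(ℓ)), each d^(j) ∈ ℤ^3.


Interval decomposition of M: I[1,2], I[1,3]^3.
HN type (ℓ=3): μ^(1)=7; μ^(2)=3/2; μ^(3)=-4

((0, 1, 0); (0, 3, 3); (4, 0, 0))
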